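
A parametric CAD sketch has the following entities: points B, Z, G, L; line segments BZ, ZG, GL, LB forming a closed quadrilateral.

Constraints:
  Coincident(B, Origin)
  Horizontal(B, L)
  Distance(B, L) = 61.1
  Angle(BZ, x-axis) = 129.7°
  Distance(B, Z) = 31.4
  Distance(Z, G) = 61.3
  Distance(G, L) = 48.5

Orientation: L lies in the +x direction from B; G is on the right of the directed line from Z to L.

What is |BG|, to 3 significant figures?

29.9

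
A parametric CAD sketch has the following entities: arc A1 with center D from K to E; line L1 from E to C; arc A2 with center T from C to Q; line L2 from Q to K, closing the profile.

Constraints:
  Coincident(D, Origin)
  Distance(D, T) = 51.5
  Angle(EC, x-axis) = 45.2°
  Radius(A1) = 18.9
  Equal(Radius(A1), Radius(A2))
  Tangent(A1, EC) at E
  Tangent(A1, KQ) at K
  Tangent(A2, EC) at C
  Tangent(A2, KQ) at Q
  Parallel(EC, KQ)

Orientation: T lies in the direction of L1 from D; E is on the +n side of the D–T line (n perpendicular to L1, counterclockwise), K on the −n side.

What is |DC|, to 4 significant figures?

54.86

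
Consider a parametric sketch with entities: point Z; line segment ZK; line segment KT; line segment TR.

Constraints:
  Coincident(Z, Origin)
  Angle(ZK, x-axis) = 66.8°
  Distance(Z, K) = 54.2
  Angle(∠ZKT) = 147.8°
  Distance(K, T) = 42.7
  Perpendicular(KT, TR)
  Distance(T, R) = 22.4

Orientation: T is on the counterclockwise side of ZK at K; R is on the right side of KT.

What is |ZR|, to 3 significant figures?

102

Z is at the origin; ZK runs at 66.8° with length 54.2, so K = 54.2·(cos 66.8°, sin 66.8°) = (21.4, 49.8). ∠ZKT = 147.8°, so KT runs at 66.8° + (180° − 147.8°) = 99.0° from the x-axis; with |KT| = 42.7, T = K + 42.7·(cos 99.0°, sin 99.0°) = (14.7, 92.0). The perpendicularity gives TR at right angles to KT; with |TR| = 22.4 on the right of KT, R = T + 22.4·(0.988, 0.156) = (36.8, 95.5). Then |ZR| = |R − Z| = 102.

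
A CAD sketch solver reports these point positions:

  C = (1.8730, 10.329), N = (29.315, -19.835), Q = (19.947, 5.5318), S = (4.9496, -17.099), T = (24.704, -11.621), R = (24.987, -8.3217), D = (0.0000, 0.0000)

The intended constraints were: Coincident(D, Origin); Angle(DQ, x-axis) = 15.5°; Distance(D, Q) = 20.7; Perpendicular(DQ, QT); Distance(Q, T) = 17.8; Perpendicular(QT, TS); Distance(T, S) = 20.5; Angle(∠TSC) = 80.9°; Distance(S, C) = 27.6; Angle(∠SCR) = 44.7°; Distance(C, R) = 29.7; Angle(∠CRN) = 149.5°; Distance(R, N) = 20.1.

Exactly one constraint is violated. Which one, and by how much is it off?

Distance(R, N) = 20.1 — off by 7.80.

D = (0.00, 0.00) ✓; DQ at 15.50° ✓; |DQ| = 20.70 ✓; ∠(DQ, QT) = 90.00° ✓; |QT| = 17.80 ✓; ∠(QT, TS) = 90.00° ✓; |TS| = 20.50 ✓; ∠TSC = 80.90° ✓; |SC| = 27.60 ✓; ∠SCR = 44.70° ✓; |CR| = 29.70 ✓; ∠CRN = 149.5° ✓; |RN| = 12.30 ✗.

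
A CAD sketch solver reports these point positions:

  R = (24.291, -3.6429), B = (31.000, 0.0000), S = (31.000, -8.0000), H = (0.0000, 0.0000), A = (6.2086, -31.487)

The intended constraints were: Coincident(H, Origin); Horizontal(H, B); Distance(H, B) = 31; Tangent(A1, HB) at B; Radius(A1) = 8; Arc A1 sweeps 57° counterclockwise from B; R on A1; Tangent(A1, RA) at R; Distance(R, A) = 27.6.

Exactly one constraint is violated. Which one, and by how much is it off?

Distance(R, A) = 27.6 — off by 5.60.

H = (0.00, 0.00) ✓; H.y = 0.00, B.y = 0.00 ✓; |HB| = 31.00 ✓; ∠(SB, BH) = 90.00° ✓; |SB| = 8.000 ✓; bearing(S→R) − bearing(S→B) = 57.00° ✓; |SR| = 8.000 ✓; ∠(SR, RA) = 90.00° ✓; |RA| = 33.20 ✗.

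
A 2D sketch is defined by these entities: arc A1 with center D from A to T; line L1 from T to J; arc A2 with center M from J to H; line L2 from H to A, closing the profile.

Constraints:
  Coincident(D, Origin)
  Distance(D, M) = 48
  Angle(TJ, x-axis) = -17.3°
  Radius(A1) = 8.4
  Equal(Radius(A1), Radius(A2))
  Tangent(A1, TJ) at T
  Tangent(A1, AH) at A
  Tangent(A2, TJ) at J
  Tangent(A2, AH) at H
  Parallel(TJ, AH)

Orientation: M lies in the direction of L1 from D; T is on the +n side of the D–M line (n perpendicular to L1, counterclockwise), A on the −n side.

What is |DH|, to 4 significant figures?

48.73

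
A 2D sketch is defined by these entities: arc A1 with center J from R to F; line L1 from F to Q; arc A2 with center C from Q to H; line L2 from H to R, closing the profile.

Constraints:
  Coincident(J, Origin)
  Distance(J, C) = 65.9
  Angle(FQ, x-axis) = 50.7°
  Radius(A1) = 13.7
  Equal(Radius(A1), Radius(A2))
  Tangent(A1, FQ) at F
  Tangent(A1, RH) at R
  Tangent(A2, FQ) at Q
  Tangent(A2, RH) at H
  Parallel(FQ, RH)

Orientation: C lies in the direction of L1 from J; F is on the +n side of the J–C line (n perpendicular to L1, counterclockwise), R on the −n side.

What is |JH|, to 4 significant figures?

67.31

The slot axis is L1's direction at 50.7°, so u = (cos 50.7°, sin 50.7°) = (0.6334, 0.7738) and n = (−sin 50.7°, cos 50.7°) = (-0.7738, 0.6334). J is at the origin and C lies 65.9 along u from J, so C = 65.9·u = (41.74, 51.00). Tangency of A1 to both parallel lines with radius 13.7 puts F and R at J ± 13.7·n: F = (-10.60, 8.677), R = (10.60, -8.677). Equal radii place Q and H the same way about C: Q = C + 13.7·n = (31.14, 59.67), H = C − 13.7·n = (52.34, 42.32). Then |JH| = |H − J| = 67.31.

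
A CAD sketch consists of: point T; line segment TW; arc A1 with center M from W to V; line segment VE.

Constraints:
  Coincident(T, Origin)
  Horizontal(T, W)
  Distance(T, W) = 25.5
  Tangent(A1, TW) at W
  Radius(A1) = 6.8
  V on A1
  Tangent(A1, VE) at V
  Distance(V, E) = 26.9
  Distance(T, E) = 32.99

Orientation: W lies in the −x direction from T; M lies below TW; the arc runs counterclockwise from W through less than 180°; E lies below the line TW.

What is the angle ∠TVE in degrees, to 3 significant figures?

66.7°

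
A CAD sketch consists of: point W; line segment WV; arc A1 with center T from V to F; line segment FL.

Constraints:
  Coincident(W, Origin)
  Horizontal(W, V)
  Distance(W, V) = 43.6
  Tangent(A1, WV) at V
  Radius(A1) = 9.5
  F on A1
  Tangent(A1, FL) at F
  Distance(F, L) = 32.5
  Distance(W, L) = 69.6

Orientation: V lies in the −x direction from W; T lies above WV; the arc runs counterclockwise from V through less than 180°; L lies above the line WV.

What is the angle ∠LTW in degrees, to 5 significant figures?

124.38°

Checks: |TF| = 9.500 ✓; ∠(TF, FL) = 90.00° ✓; |FL| = 32.50 ✓; |WL| = 69.60 ✓.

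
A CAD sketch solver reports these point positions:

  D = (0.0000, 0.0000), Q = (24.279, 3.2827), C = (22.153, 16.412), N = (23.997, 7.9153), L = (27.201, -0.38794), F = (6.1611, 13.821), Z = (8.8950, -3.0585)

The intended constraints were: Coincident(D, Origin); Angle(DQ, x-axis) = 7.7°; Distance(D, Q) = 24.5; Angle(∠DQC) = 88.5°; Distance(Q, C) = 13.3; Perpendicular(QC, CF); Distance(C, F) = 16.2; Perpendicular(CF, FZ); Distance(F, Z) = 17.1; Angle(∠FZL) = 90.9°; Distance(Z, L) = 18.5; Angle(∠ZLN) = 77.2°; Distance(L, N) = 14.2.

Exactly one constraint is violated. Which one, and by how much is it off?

Distance(L, N) = 14.2 — off by 5.30.

D = (0.00, 0.00) ✓; DQ at 7.700° ✓; |DQ| = 24.50 ✓; ∠DQC = 88.50° ✓; |QC| = 13.30 ✓; ∠(QC, CF) = 90.01° ✓; |CF| = 16.20 ✓; ∠(CF, FZ) = 90.00° ✓; |FZ| = 17.10 ✓; ∠FZL = 90.90° ✓; |ZL| = 18.50 ✓; ∠ZLN = 77.20° ✓; |LN| = 8.900 ✗.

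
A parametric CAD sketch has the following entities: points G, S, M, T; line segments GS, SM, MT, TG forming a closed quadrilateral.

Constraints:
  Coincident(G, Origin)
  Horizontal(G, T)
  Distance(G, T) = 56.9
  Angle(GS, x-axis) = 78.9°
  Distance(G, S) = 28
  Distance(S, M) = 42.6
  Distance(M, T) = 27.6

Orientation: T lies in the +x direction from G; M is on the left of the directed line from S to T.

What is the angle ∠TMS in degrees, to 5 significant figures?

110.71°

Checks: |SM| = 42.60 ✓; |MT| = 27.60 ✓.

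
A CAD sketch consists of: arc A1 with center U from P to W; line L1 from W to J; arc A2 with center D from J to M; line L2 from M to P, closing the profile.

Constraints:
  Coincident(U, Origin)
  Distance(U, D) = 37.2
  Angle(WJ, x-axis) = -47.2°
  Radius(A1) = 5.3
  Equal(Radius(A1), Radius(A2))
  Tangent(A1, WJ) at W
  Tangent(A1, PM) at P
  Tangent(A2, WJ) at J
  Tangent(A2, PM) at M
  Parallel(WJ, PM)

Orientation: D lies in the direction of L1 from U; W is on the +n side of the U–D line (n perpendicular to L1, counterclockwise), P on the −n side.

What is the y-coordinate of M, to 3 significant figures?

-30.9

The slot axis is L1's direction at -47.2°, so u = (cos -47.2°, sin -47.2°) = (0.679, -0.734) and n = (−sin -47.2°, cos -47.2°) = (0.734, 0.679). U is at the origin and D lies 37.2 along u from U, so D = 37.2·u = (25.3, -27.3). Tangency of A1 to both parallel lines with radius 5.3 puts W and P at U ± 5.3·n: W = (3.89, 3.60), P = (-3.89, -3.60). Equal radii place J and M the same way about D: J = D + 5.3·n = (29.2, -23.7), M = D − 5.3·n = (21.4, -30.9). So M.y = -30.9.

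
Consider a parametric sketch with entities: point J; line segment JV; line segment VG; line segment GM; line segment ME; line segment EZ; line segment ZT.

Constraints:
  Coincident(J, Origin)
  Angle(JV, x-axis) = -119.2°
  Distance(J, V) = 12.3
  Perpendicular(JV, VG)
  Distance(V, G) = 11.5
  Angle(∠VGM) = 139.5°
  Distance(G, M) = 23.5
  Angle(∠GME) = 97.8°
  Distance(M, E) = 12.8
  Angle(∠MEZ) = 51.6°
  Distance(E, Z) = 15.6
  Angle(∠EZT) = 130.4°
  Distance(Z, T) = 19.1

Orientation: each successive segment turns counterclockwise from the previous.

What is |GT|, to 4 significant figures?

16.48

∠MEZ = 51.6° gives EZ at -138.1° from the x-axis; with |EZ| = 15.6, Z = (14.69, -9.385). ∠EZT = 130.4° gives ZT at -88.50° from the x-axis; with |ZT| = 19.1, T = (15.19, -28.48). Then |GT| = |T − G| = 16.48.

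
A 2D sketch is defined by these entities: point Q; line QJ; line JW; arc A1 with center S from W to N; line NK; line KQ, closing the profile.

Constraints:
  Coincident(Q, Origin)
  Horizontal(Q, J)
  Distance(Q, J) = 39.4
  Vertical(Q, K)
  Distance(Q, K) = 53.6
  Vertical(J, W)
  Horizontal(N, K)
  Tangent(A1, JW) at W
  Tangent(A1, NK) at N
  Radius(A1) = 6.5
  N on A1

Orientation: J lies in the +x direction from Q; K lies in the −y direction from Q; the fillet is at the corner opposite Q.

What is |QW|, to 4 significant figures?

61.41

The virtual corner opposite Q is at (39.40, -53.60). A1 meets JW tangentially, so SW is at right angles to JW and the tangent condition forces SN to be normal to NK, with radius 6.5, so the center S sits 6.5 in from both sides at S = (32.90, -47.10). That places the tangent points at W = (39.40, -47.10) on JW and N = (32.90, -53.60) on NK. Then |QW| = |W − Q| = 61.41.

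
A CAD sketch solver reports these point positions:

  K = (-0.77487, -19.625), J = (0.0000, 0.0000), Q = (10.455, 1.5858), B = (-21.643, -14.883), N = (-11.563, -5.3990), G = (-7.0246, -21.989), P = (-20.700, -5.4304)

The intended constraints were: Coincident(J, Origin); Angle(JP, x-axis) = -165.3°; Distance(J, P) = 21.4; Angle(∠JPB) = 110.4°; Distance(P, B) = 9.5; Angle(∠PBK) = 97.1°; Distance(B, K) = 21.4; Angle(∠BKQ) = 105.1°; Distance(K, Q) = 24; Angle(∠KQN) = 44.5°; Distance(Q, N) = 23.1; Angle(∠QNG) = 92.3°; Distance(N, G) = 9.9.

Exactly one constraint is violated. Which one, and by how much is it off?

Distance(N, G) = 9.9 — off by 7.30.

J = (0.00, 0.00) ✓; JP at -165.3° ✓; |JP| = 21.40 ✓; ∠JPB = 110.4° ✓; |PB| = 9.500 ✓; ∠PBK = 97.11° ✓; |BK| = 21.40 ✓; ∠BKQ = 105.1° ✓; |KQ| = 24.00 ✓; ∠KQN = 44.50° ✓; |QN| = 23.10 ✓; ∠QNG = 92.30° ✓; |NG| = 17.20 ✗.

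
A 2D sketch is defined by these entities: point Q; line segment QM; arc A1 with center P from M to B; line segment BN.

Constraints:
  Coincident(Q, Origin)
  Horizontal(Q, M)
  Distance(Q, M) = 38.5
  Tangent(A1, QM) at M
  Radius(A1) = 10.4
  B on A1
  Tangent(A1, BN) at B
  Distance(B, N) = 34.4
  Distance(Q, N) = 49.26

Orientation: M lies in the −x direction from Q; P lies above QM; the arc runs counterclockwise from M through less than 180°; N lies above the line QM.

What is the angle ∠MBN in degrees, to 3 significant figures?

139°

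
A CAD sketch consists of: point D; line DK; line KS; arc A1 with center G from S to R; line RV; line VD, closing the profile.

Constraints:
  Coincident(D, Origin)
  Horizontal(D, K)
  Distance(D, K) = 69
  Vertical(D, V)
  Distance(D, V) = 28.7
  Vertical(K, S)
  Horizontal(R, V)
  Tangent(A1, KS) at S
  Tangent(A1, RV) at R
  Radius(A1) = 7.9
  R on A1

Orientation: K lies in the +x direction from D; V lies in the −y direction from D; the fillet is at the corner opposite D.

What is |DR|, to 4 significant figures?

67.50

D is at the origin; D and K share the same y with |DK| = 69.0 and K on the +x side, so K = (69.00, 0.000). D and V share the same x with |DV| = 28.7 and V on the −y side, so V = (0.000, -28.70). The virtual corner opposite D is at (69.00, -28.70). Since A1 is tangent to KS there, GS ⟂ KS and A1 meets RV tangentially, so GR is at right angles to RV, with radius 7.9, so the center G sits 7.9 in from both sides at G = (61.10, -20.80). That places the tangent points at S = (69.00, -20.80) on KS and R = (61.10, -28.70) on RV. Then |DR| = |R − D| = 67.50.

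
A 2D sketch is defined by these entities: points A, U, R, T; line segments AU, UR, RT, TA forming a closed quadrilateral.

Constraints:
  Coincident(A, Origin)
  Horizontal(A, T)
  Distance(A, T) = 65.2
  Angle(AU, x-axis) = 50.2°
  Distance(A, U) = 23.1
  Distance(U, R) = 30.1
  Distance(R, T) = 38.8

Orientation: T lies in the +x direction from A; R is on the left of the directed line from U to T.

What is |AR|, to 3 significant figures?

52.0

A is at the origin; AT is horizontal with |AT| = 65.2 and T in +x, so T = (65.2, 0). AU runs at 50.2° with |AU| = 23.1, so U = (14.8, 17.7). R is determined by |UR| = 30.1 and |RT| = 38.8 together: it lies at the intersection of circle(U, 30.1) and circle(T, 38.8). With |UT| = 53.4, the foot of the radical line on UT is 21.1 from U and the perpendicular offset is √(30.1² − 21.1²) = 21.5. Taking the left-of-UT solution: R = (41.8, 31.0).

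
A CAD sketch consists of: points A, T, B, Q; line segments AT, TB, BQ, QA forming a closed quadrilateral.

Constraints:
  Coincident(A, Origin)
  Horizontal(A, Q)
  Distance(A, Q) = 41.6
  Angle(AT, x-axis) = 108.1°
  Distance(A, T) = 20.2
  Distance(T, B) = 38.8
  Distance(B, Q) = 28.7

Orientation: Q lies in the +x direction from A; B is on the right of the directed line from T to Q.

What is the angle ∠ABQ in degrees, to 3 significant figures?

115°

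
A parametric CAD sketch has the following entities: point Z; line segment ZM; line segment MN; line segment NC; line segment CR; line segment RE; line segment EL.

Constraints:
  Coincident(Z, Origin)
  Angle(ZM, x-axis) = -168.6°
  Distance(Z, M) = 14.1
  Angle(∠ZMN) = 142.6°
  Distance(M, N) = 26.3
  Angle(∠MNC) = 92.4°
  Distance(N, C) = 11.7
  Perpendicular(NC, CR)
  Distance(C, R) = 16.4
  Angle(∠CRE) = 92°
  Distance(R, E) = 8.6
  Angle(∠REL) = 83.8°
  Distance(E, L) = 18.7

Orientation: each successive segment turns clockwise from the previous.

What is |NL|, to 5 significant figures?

4.8811

Z is at the origin; ZM runs at -168.6° with length 14.1, so M = (-13.822, -2.7870). ∠ZMN = 142.6° gives MN at 154.00° from the x-axis; with |MN| = 26.3, N = (-37.460, 8.7422). ∠MNC = 92.4° gives NC at 66.400° from the x-axis; with |NC| = 11.7, C = (-32.776, 19.464). The perpendicularity gives CR at right angles to NC, so CR runs at -23.600°; with |CR| = 16.4, R = (-17.748, 12.898). ∠CRE = 92.0° gives RE at -111.60° from the x-axis; with |RE| = 8.6, E = (-20.914, 4.9018). ∠REL = 83.8° gives EL at 152.20° from the x-axis; with |EL| = 18.7, L = (-37.455, 13.623). Then |NL| = |L − N| = 4.8811.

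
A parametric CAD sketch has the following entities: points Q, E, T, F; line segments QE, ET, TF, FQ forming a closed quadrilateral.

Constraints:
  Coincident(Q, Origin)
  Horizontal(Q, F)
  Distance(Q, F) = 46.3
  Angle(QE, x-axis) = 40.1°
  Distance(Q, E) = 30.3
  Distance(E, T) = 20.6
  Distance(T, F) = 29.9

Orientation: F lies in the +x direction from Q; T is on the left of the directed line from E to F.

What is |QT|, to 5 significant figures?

50.665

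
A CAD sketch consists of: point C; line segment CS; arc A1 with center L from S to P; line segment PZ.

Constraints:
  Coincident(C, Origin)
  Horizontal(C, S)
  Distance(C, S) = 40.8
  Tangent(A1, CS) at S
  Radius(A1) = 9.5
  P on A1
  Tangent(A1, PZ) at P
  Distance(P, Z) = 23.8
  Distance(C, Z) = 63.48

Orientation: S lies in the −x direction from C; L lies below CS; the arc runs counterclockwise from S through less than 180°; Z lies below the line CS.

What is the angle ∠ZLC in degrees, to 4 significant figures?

138.9°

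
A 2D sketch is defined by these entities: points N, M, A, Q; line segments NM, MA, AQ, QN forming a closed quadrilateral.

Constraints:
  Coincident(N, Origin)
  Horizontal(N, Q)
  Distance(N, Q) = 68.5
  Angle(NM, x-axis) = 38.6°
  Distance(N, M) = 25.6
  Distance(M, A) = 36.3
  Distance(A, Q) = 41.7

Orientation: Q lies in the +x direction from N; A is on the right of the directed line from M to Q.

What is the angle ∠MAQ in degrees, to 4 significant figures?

81.45°

Checks: NM at 38.60° ✓; |MA| = 36.30 ✓; |AQ| = 41.70 ✓.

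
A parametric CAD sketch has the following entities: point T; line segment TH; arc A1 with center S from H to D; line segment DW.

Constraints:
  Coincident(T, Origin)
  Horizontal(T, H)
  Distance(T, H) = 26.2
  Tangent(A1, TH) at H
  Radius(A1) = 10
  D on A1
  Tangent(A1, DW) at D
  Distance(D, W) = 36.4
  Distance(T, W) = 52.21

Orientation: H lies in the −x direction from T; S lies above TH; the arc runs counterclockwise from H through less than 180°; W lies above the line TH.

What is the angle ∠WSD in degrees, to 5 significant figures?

74.638°

Checks: |TH| = 26.20 ✓; |SD| = 10.00 ✓; ∠(SD, DW) = 90.00° ✓; |DW| = 36.40 ✓; |TW| = 52.21 ✓.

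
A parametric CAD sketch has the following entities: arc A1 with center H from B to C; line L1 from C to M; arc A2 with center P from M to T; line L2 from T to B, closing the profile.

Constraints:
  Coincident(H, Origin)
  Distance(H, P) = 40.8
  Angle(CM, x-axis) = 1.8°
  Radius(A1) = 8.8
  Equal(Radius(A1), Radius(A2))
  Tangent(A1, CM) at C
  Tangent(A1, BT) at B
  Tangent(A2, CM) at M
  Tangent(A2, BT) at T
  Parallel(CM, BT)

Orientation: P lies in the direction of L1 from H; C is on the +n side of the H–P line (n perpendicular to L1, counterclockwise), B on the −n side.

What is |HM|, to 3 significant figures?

41.7

The slot axis is L1's direction at 1.8°, so u = (cos 1.8°, sin 1.8°) = (1.00, 0.0314) and n = (−sin 1.8°, cos 1.8°) = (-0.0314, 1.00). H is at the origin and P lies 40.8 along u from H, so P = 40.8·u = (40.8, 1.28). Tangency of A1 to both parallel lines with radius 8.8 puts C and B at H ± 8.8·n: C = (-0.276, 8.80), B = (0.276, -8.80). Equal radii place M and T the same way about P: M = P + 8.8·n = (40.5, 10.1), T = P − 8.8·n = (41.1, -7.51). Then |HM| = |M − H| = 41.7.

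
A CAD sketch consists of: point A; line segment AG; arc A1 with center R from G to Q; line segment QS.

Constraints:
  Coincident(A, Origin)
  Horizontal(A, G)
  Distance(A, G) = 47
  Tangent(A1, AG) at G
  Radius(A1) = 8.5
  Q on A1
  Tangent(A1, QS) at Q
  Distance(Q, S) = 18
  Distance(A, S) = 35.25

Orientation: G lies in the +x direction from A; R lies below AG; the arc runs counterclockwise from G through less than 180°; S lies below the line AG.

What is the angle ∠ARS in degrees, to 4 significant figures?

41.01°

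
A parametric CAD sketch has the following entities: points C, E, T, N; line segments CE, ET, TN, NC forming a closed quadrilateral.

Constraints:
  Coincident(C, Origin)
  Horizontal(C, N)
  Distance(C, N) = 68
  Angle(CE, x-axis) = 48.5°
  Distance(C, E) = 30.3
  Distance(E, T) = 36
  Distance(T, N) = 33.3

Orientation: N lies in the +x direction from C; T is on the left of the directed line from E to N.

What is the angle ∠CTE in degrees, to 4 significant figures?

16.22°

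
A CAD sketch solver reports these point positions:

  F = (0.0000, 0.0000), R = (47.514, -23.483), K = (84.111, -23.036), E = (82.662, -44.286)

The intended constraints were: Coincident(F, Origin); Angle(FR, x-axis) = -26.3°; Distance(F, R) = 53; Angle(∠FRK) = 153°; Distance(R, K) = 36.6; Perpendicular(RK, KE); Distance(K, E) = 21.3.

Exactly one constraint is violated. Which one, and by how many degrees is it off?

Perpendicular(RK, KE) — off by 4.60°.

F = (0.00, 0.00) ✓; FR at -26.30° ✓; |FR| = 53.00 ✓; ∠FRK = 153.0° ✓; |RK| = 36.60 ✓; ∠(RK, KE) = 94.60° ✗; |KE| = 21.30 ✓.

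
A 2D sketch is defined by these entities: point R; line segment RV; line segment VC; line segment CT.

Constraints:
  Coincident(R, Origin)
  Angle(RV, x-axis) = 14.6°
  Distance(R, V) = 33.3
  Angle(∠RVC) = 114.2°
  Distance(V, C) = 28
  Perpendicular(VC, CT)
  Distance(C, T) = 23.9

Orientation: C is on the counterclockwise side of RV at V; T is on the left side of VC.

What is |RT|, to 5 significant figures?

42.151

R is at the origin; RV runs at 14.6° with length 33.3, so V = 33.3·(cos 14.6°, sin 14.6°) = (32.225, 8.3939). ∠RVC = 114.2°, so VC runs at 14.6° + (180° − 114.2°) = 80.400° from the x-axis; with |VC| = 28.0, C = V + 28.0·(cos 80.400°, sin 80.400°) = (36.894, 36.002). VC is perpendicular to CT; with |CT| = 23.9 on the left of VC, T = C + 23.9·(-0.98600, 0.16677) = (13.329, 39.988). Then |RT| = |T − R| = 42.151.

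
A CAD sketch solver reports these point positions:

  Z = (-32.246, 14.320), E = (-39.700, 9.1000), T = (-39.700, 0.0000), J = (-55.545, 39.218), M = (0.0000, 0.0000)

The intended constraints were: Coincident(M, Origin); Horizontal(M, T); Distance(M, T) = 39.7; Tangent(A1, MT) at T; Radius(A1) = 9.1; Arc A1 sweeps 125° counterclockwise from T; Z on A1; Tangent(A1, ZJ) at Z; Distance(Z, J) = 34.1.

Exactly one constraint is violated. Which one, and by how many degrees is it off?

Tangent(A1, ZJ) at Z — off by 8.10°.

M = (0.00, 0.00) ✓; M.y = 0.00, T.y = 0.00 ✓; |MT| = 39.70 ✓; ∠(ET, TM) = 90.00° ✓; |ET| = 9.100 ✓; bearing(E→Z) − bearing(E→T) = 125.0° ✓; |EZ| = 9.100 ✓; ∠(EZ, ZJ) = 81.90° ✗; |ZJ| = 34.10 ✓.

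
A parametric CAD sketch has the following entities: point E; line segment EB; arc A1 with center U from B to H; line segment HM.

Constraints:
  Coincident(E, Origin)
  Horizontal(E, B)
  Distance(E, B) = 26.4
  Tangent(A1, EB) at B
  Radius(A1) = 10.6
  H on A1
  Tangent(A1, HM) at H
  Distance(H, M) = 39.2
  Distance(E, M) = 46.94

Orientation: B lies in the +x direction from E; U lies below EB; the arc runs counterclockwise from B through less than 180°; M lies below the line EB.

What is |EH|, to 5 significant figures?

18.046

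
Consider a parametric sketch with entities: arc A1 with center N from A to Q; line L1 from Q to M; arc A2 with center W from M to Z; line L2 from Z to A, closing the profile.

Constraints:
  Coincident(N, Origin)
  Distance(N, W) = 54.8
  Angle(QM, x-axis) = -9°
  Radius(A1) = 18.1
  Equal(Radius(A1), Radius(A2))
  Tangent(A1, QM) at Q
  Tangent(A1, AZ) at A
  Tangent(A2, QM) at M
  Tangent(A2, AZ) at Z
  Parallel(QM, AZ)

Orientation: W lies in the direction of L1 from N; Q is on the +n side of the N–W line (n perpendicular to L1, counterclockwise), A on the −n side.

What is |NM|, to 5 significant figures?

57.712

The slot axis is L1's direction at -9.0°, so u = (cos -9.0°, sin -9.0°) = (0.98769, -0.15643) and n = (−sin -9.0°, cos -9.0°) = (0.15643, 0.98769). N is at the origin and W lies 54.8 along u from N, so W = 54.8·u = (54.125, -8.5726). Tangency of A1 to both parallel lines with radius 18.1 puts Q and A at N ± 18.1·n: Q = (2.8315, 17.877), A = (-2.8315, -17.877). Equal radii place M and Z the same way about W: M = W + 18.1·n = (56.957, 9.3046), Z = W − 18.1·n = (51.294, -26.450). Then |NM| = |M − N| = 57.712.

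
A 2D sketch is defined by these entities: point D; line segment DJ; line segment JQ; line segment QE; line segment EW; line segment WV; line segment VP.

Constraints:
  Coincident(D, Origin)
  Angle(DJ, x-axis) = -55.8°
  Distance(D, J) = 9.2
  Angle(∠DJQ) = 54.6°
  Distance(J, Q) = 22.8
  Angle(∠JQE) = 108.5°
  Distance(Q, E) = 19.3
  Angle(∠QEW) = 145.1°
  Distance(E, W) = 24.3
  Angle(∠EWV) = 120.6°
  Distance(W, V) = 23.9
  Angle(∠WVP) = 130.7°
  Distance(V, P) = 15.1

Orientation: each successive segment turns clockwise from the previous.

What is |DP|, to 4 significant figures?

36.50

D is at the origin; DJ runs at -55.8° with length 9.2, so J = (5.171, -7.609). ∠DJQ = 54.6° gives JQ at 178.8° from the x-axis; with |JQ| = 22.8, Q = (-17.62, -7.132). ∠JQE = 108.5° gives QE at 107.3° from the x-axis; with |QE| = 19.3, E = (-23.36, 11.30). ∠QEW = 145.1° gives EW at 72.40° from the x-axis; with |EW| = 24.3, W = (-16.02, 34.46). ∠EWV = 120.6° gives WV at 13.00° from the x-axis; with |WV| = 23.9, V = (7.272, 39.83). ∠WVP = 130.7° gives VP at -36.30° from the x-axis; with |VP| = 15.1, P = (19.44, 30.89). Then |DP| = |P − D| = 36.50.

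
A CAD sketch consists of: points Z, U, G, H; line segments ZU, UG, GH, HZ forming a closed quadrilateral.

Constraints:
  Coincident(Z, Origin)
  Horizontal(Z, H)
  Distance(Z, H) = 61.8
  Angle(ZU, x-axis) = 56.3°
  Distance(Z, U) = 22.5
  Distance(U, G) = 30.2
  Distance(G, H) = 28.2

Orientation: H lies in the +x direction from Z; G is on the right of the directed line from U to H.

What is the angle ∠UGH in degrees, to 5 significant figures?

129.14°

Checks: |UG| = 30.20 ✓; |GH| = 28.20 ✓.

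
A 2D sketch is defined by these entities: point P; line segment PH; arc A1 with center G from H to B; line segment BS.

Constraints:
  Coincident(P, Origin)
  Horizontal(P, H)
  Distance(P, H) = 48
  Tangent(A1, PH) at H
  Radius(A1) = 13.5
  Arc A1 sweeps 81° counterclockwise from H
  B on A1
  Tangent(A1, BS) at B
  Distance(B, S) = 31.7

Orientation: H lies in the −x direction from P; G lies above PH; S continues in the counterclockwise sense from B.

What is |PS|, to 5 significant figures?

52.016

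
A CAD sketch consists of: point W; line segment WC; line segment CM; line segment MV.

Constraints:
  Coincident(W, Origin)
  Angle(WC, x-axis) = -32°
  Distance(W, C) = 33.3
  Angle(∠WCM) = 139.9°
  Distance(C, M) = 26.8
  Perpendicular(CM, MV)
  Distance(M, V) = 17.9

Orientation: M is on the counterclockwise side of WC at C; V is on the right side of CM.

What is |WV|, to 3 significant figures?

65.4

W is at the origin; WC runs at -32.0° with length 33.3, so C = 33.3·(cos -32.0°, sin -32.0°) = (28.2, -17.6). ∠WCM = 139.9°, so CM runs at -32.0° + (180° − 139.9°) = 8.10° from the x-axis; with |CM| = 26.8, M = C + 26.8·(cos 8.10°, sin 8.10°) = (54.8, -13.9). CM is perpendicular to MV; with |MV| = 17.9 on the right of CM, V = M + 17.9·(0.141, -0.990) = (57.3, -31.6). Then |WV| = |V − W| = 65.4.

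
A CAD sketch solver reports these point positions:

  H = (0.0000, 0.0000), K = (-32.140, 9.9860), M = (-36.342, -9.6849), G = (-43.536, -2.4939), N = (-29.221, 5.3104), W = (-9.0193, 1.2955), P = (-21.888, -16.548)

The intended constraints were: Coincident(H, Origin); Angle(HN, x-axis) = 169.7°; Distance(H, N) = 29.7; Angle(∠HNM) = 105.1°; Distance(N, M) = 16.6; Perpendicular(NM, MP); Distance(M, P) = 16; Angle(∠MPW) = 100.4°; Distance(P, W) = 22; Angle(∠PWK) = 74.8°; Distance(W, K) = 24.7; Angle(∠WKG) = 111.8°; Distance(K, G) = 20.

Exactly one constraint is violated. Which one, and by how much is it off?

Distance(K, G) = 20 — off by 3.10.

H = (0.00, 0.00) ✓; HN at 169.7° ✓; |HN| = 29.70 ✓; ∠HNM = 105.1° ✓; |NM| = 16.60 ✓; ∠(NM, MP) = 90.00° ✓; |MP| = 16.00 ✓; ∠MPW = 100.4° ✓; |PW| = 22.00 ✓; ∠PWK = 74.80° ✓; |WK| = 24.70 ✓; ∠WKG = 111.8° ✓; |KG| = 16.90 ✗.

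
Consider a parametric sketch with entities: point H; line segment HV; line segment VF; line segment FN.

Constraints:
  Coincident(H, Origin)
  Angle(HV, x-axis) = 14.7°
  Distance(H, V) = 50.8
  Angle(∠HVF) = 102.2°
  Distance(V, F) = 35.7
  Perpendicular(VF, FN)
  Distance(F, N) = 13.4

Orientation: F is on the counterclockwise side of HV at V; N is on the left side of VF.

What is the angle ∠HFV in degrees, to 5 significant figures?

46.918°

H is at the origin; HV runs at 14.7° with length 50.8, so V = 50.8·(cos 14.7°, sin 14.7°) = (49.137, 12.891). ∠HVF = 102.2°, so VF runs at 14.7° + (180° − 102.2°) = 92.500° from the x-axis; with |VF| = 35.7, F = V + 35.7·(cos 92.500°, sin 92.500°) = (47.580, 48.557). Then cos ∠HFV = FH·FV / (|FH||FV|), giving 46.918°.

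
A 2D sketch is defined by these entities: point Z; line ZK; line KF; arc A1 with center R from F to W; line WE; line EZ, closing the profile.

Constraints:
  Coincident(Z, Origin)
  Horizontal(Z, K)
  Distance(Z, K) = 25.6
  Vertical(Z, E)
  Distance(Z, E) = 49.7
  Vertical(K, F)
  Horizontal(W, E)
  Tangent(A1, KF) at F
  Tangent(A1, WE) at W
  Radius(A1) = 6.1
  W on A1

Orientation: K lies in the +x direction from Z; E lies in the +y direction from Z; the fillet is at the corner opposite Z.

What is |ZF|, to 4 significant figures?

50.56

Z is at the origin; ZK is horizontal with |ZK| = 25.6 and K on the +x side, so K = (25.60, 0.000). ZE is vertical with |ZE| = 49.7 and E on the +y side, so E = (0.000, 49.70). The virtual corner opposite Z is at (25.60, 49.70). A1 meets KF tangentially, so RF is at right angles to KF and A1 meets WE tangentially, so RW is at right angles to WE, with radius 6.1, so the center R sits 6.1 in from both sides at R = (19.50, 43.60). That places the tangent points at F = (25.60, 43.60) on KF and W = (19.50, 49.70) on WE. Then |ZF| = |F − Z| = 50.56.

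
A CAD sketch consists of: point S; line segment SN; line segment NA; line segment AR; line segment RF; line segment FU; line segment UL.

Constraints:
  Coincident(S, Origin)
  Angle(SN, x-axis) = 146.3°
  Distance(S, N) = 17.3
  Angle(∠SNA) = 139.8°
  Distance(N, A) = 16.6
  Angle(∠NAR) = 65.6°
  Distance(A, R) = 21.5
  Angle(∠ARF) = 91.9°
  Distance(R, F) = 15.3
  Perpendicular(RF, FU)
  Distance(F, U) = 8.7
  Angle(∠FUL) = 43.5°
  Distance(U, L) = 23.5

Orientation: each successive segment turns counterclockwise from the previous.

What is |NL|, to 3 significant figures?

28.1

S is at the origin; SN runs at 146.3° with length 17.3, so N = (-14.4, 9.60). ∠SNA = 139.8° gives NA at -174° from the x-axis; with |NA| = 16.6, A = (-30.9, 7.72). ∠NAR = 65.6° gives AR at -59.1° from the x-axis; with |AR| = 21.5, R = (-19.8, -10.7). ∠ARF = 91.9° gives RF at 29.0° from the x-axis; with |RF| = 15.3, F = (-6.46, -3.31). RF ⟂ FU, so FU runs at 119°; with |FU| = 8.7, U = (-10.7, 4.30). ∠FUL = 43.5° gives UL at -104° from the x-axis; with |UL| = 23.5, L = (-16.6, -18.5). Then |NL| = |L − N| = 28.1.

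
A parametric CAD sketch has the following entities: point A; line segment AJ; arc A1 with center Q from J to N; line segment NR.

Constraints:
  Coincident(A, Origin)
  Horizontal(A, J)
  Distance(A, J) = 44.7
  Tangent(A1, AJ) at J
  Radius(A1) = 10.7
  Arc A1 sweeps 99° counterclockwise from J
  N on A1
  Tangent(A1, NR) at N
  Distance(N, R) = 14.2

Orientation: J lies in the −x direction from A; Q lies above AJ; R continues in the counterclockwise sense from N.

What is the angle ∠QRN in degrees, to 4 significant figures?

37.00°

A is at the origin; AJ is horizontal with |AJ| = 44.7 and J on the −x side, so J = (-44.70, 0.000). The tangent condition forces QJ to be normal to AJ, so Q = J + (0, 10.7) = (-44.70, 10.70). On A1, J sits at bearing -90° from Q; a 99° counterclockwise sweep puts N at bearing 9°, so N = Q + 10.7·(cos 9°, sin 9°) = (-34.13, 12.37). The tangent condition forces QN to be normal to NR, so NR runs along (−sin 9°, cos 9°); with |NR| = 14.2, R = (-36.35, 26.40). Then cos ∠QRN = RQ·RN / (|RQ||RN|), giving 37.00°.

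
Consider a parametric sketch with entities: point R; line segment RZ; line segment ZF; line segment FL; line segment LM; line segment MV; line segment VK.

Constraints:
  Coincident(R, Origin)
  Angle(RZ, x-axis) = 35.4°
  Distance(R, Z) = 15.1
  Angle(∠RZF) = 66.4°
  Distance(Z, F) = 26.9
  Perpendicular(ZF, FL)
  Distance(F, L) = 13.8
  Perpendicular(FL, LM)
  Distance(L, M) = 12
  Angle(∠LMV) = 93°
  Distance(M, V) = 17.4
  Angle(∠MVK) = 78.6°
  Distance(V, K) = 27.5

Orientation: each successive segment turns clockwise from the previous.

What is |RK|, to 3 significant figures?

37.6

R is at the origin; RZ runs at 35.4° with length 15.1, so Z = (12.3, 8.75). ∠RZF = 66.4° gives ZF at -78.2° from the x-axis; with |ZF| = 26.9, F = (17.8, -17.6). The perpendicularity gives FL at right angles to ZF, so FL runs at -168°; with |FL| = 13.8, L = (4.30, -20.4). FL ⟂ LM, so LM runs at 102°; with |LM| = 12.0, M = (1.85, -8.66). ∠LMV = 93.0° gives MV at 14.8° from the x-axis; with |MV| = 17.4, V = (18.7, -4.22). ∠MVK = 78.6° gives VK at -86.6° from the x-axis; with |VK| = 27.5, K = (20.3, -31.7). Then |RK| = |K − R| = 37.6.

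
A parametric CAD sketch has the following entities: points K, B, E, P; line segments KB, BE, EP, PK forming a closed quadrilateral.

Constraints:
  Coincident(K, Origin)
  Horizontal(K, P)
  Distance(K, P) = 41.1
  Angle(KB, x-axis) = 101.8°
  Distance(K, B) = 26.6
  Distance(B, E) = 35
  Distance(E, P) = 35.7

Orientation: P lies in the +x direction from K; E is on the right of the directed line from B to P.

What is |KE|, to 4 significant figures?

9.287

K is at the origin; K and P share the same y with |KP| = 41.1 and P in +x, so P = (41.1, 0). KB runs at 101.8° with |KB| = 26.6, so B = (-5.440, 26.04). E is determined by |BE| = 35.0 and |EP| = 35.7 together: it lies at the intersection of circle(B, 35.0) and circle(P, 35.7). With |BP| = 53.33, the foot of the radical line on BP is 26.20 from B and the perpendicular offset is √(35.0² − 26.20²) = 23.21. Taking the right-of-BP solution: E = (6.094, -7.007).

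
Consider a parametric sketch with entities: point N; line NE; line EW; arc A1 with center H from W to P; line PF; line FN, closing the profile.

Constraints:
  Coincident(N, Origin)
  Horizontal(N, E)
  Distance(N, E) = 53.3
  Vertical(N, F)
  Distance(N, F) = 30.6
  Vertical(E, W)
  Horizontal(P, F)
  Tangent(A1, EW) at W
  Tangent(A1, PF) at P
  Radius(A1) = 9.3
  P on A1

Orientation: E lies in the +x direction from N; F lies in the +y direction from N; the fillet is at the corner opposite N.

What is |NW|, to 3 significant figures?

57.4

N is at the origin; NE is horizontal with |NE| = 53.3 and E on the +x side, so E = (53.3, 0.00). NF is vertical with |NF| = 30.6 and F on the +y side, so F = (0.00, 30.6). The virtual corner opposite N is at (53.3, 30.6). The tangent condition forces HW to be normal to EW and A1 meets PF tangentially, so HP is at right angles to PF, with radius 9.3, so the center H sits 9.3 in from both sides at H = (44.0, 21.3). That places the tangent points at W = (53.3, 21.3) on EW and P = (44.0, 30.6) on PF. Then |NW| = |W − N| = 57.4.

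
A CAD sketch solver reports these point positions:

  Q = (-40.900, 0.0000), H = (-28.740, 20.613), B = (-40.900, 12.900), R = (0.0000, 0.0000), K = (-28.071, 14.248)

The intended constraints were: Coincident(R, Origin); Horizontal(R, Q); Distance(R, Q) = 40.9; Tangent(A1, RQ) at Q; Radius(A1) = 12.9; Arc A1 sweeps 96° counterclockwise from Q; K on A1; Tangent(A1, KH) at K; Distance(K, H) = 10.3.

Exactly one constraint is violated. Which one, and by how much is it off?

Distance(K, H) = 10.3 — off by 3.90.

R = (0.00, 0.00) ✓; R.y = 0.00, Q.y = 0.00 ✓; |RQ| = 40.90 ✓; ∠(BQ, QR) = 90.00° ✓; |BQ| = 12.90 ✓; bearing(B→K) − bearing(B→Q) = 96.00° ✓; |BK| = 12.90 ✓; ∠(BK, KH) = 90.00° ✓; |KH| = 6.400 ✗.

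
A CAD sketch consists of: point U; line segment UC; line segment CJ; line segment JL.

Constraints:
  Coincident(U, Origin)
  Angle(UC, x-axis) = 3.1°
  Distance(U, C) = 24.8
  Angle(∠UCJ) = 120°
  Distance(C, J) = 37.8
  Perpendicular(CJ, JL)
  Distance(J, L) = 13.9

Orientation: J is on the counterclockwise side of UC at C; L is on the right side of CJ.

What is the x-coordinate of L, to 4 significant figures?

54.26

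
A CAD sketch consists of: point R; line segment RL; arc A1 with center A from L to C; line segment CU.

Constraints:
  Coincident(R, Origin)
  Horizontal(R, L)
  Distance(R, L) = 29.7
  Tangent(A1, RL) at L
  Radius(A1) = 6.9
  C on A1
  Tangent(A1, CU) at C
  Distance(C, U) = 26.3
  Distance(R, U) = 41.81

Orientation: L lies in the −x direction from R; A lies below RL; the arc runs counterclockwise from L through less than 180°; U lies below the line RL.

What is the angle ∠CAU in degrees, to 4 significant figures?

75.30°

Checks: R = (0.00, 0.00) ✓; |AC| = 6.900 ✓; ∠(AC, CU) = 90.00° ✓; |CU| = 26.30 ✓; |RU| = 41.81 ✓.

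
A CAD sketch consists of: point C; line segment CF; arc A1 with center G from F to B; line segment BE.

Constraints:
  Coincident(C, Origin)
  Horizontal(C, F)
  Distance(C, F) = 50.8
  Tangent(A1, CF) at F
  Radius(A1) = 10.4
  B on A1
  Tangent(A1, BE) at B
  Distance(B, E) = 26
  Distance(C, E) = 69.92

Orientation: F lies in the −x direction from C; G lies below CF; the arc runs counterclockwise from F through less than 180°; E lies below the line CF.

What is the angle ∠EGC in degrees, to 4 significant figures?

119.2°

Checks: |GB| = 10.40 ✓; ∠(GB, BE) = 90.00° ✓; |BE| = 26.00 ✓; |CE| = 69.92 ✓.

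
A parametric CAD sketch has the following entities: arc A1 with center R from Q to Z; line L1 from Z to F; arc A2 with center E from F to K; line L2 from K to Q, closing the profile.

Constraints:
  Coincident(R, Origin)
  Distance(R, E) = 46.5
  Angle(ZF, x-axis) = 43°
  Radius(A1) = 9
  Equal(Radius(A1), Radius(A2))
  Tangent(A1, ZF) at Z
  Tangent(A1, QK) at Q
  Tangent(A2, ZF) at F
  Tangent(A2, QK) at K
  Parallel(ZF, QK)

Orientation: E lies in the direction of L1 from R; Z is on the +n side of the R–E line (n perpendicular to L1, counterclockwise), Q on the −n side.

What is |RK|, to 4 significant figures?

47.36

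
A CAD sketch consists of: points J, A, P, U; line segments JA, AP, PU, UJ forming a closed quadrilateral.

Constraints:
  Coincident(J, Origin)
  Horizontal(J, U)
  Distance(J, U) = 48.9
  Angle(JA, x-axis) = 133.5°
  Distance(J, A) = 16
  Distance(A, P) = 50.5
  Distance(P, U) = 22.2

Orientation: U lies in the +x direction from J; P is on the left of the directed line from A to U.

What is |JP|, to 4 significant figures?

43.57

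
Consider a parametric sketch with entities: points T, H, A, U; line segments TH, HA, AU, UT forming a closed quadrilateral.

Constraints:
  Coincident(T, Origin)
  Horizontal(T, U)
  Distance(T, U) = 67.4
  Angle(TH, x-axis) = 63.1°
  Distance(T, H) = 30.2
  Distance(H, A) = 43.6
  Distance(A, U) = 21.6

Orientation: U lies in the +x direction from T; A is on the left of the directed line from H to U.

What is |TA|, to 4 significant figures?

59.46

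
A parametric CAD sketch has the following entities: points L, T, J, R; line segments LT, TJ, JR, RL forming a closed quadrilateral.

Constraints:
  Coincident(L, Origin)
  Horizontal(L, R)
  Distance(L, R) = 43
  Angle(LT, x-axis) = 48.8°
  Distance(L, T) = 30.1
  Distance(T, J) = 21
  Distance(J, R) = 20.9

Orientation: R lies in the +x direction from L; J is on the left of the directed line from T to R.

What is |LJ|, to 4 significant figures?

45.74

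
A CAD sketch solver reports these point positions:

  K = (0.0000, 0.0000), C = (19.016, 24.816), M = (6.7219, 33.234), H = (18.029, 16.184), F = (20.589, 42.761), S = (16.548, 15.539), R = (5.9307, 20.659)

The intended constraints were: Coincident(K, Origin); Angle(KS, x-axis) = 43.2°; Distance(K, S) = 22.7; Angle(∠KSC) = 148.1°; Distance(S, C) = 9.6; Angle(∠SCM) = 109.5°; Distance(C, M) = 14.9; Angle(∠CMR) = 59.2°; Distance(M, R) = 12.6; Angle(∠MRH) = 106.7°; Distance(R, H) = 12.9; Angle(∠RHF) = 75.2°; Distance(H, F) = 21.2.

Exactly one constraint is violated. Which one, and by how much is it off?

Distance(H, F) = 21.2 — off by 5.50.

K = (0.00, 0.00) ✓; KS at 43.20° ✓; |KS| = 22.70 ✓; ∠KSC = 148.1° ✓; |SC| = 9.600 ✓; ∠SCM = 109.5° ✓; |CM| = 14.90 ✓; ∠CMR = 59.20° ✓; |MR| = 12.60 ✓; ∠MRH = 106.7° ✓; |RH| = 12.90 ✓; ∠RHF = 75.20° ✓; |HF| = 26.70 ✗.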